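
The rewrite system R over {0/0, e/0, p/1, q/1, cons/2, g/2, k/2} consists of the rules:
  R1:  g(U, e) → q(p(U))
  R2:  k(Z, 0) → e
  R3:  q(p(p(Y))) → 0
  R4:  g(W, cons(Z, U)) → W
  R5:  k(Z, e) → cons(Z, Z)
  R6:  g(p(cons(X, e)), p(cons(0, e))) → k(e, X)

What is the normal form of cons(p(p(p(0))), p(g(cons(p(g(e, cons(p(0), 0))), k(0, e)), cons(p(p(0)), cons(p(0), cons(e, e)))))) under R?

cons(p(p(p(0))), p(cons(p(e), cons(0, 0))))

1. cons(p(p(p(0))), p(g(cons(p(g(e, cons(p(0), 0))), k(0, e)), cons(p(p(0)), cons(p(0), cons(e, e))))))  →  cons(p(p(p(0))), p(cons(p(g(e, cons(p(0), 0))), k(0, e))))   [R4 at 2.1]
2. cons(p(p(p(0))), p(cons(p(g(e, cons(p(0), 0))), k(0, e))))  →  cons(p(p(p(0))), p(cons(p(e), k(0, e))))   [R4 at 2.1.1.1]
3. cons(p(p(p(0))), p(cons(p(e), k(0, e))))  →  cons(p(p(p(0))), p(cons(p(e), cons(0, 0))))   [R5 at 2.1.2]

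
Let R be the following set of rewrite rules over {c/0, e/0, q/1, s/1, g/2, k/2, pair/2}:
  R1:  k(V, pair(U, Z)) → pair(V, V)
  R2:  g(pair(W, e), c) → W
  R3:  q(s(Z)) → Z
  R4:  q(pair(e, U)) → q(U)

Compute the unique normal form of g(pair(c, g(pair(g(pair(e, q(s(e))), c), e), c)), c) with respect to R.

c

1. g(pair(c, g(pair(g(pair(e, q(s(e))), c), e), c)), c)  →  g(pair(c, g(pair(e, q(s(e))), c)), c)   [R2 at 1.2]
2. g(pair(c, g(pair(e, q(s(e))), c)), c)  →  g(pair(c, g(pair(e, e), c)), c)   [R3 at 1.2.1.2]
3. g(pair(c, g(pair(e, e), c)), c)  →  g(pair(c, e), c)   [R2 at 1.2]
4. g(pair(c, e), c)  →  c   [R2 at ε]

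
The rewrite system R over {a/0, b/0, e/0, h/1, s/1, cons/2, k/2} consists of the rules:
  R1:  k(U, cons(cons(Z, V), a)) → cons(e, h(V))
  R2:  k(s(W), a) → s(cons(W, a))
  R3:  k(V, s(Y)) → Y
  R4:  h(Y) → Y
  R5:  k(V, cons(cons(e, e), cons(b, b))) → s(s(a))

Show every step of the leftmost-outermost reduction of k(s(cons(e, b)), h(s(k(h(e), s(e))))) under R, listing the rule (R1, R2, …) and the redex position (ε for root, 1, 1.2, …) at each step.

e

1. k(s(cons(e, b)), h(s(k(h(e), s(e)))))  →  k(s(cons(e, b)), s(k(h(e), s(e))))   [R4 at 2]
2. k(s(cons(e, b)), s(k(h(e), s(e))))  →  k(h(e), s(e))   [R3 at ε]
3. k(h(e), s(e))  →  e   [R3 at ε]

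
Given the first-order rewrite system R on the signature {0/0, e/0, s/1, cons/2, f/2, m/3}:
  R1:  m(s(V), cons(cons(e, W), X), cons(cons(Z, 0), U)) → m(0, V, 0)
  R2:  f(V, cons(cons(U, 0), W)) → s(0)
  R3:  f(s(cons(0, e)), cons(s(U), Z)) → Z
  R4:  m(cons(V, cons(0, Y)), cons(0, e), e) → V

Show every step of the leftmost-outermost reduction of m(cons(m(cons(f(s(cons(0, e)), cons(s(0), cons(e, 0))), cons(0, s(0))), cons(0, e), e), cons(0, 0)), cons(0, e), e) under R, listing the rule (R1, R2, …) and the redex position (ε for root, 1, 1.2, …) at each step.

cons(e, 0)

1. m(cons(m(cons(f(s(cons(0, e)), cons(s(0), cons(e, 0))), cons(0, s(0))), cons(0, e), e), cons(0, 0)), cons(0, e), e)  →  m(cons(f(s(cons(0, e)), cons(s(0), cons(e, 0))), cons(0, s(0))), cons(0, e), e)   [R4 at ε]
2. m(cons(f(s(cons(0, e)), cons(s(0), cons(e, 0))), cons(0, s(0))), cons(0, e), e)  →  f(s(cons(0, e)), cons(s(0), cons(e, 0)))   [R4 at ε]
3. f(s(cons(0, e)), cons(s(0), cons(e, 0)))  →  cons(e, 0)   [R3 at ε]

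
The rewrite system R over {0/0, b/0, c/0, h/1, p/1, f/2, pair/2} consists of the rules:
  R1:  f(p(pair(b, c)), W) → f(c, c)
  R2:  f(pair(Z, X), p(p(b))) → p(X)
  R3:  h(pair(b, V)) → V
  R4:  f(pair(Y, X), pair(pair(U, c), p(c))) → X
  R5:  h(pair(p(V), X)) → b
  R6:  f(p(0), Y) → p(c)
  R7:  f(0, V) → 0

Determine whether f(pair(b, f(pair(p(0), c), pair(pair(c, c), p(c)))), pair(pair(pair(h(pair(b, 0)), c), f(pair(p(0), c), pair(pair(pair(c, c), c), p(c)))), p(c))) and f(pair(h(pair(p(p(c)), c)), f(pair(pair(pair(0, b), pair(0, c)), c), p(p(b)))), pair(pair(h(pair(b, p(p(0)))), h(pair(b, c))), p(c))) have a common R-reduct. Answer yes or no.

no — NF(t₁) = c, NF(t₂) = p(c)

Reduce t₁ = f(pair(b, f(pair(p(0), c), pair(pair(c, c), p(c)))), pair(pair(pair(h(pair(b, 0)), c), f(pair(p(0), c), pair(pair(pair(c, c), c), p(c)))), p(c))):
1. f(pair(b, f(pair(p(0), c), pair(pair(c, c), p(c)))), pair(pair(pair(h(pair(b, 0)), c), f(pair(p(0), c), pair(pair(pair(c, c), c), p(c)))), p(c)))  →  f(pair(b, c), pair(pair(pair(h(pair(b, 0)), c), f(pair(p(0), c), pair(pair(pair(c, c), c), p(c)))), p(c)))   [R4 at 1.2]
2. f(pair(b, c), pair(pair(pair(h(pair(b, 0)), c), f(pair(p(0), c), pair(pair(pair(c, c), c), p(c)))), p(c)))  →  f(pair(b, c), pair(pair(pair(0, c), f(pair(p(0), c), pair(pair(pair(c, c), c), p(c)))), p(c)))   [R3 at 2.1.1.1]
3. f(pair(b, c), pair(pair(pair(0, c), f(pair(p(0), c), pair(pair(pair(c, c), c), p(c)))), p(c)))  →  f(pair(b, c), pair(pair(pair(0, c), c), p(c)))   [R4 at 2.1.2]
4. f(pair(b, c), pair(pair(pair(0, c), c), p(c)))  →  c   [R4 at ε]

Reduce t₂ = f(pair(h(pair(p(p(c)), c)), f(pair(pair(pair(0, b), pair(0, c)), c), p(p(b)))), pair(pair(h(pair(b, p(p(0)))), h(pair(b, c))), p(c))):
1. f(pair(h(pair(p(p(c)), c)), f(pair(pair(pair(0, b), pair(0, c)), c), p(p(b)))), pair(pair(h(pair(b, p(p(0)))), h(pair(b, c))), p(c)))  →  f(pair(b, f(pair(pair(pair(0, b), pair(0, c)), c), p(p(b)))), pair(pair(h(pair(b, p(p(0)))), h(pair(b, c))), p(c)))   [R5 at 1.1]
2. f(pair(b, f(pair(pair(pair(0, b), pair(0, c)), c), p(p(b)))), pair(pair(h(pair(b, p(p(0)))), h(pair(b, c))), p(c)))  →  f(pair(b, p(c)), pair(pair(h(pair(b, p(p(0)))), h(pair(b, c))), p(c)))   [R2 at 1.2]
3. f(pair(b, p(c)), pair(pair(h(pair(b, p(p(0)))), h(pair(b, c))), p(c)))  →  f(pair(b, p(c)), pair(pair(p(p(0)), h(pair(b, c))), p(c)))   [R3 at 2.1.1]
4. f(pair(b, p(c)), pair(pair(p(p(0)), h(pair(b, c))), p(c)))  →  f(pair(b, p(c)), pair(pair(p(p(0)), c), p(c)))   [R3 at 2.1.2]
5. f(pair(b, p(c)), pair(pair(p(p(0)), c), p(c)))  →  p(c)   [R4 at ε]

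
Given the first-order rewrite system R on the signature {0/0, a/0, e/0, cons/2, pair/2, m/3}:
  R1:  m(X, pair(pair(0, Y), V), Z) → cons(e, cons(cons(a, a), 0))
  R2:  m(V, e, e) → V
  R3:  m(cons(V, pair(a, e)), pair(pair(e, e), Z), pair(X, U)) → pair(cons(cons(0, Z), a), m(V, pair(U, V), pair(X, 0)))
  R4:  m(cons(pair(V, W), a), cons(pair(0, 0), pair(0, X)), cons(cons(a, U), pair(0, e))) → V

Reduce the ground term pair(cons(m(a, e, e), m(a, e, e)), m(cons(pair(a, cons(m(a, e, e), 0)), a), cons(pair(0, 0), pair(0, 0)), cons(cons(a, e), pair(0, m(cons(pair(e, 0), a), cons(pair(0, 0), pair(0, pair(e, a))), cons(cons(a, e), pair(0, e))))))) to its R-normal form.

1. pair(cons(m(a, e, e), m(a, e, e)), m(cons(pair(a, cons(m(a, e, e), 0)), a), cons(pair(0, 0), pair(0, 0)), cons(cons(a, e), pair(0, m(cons(pair(e, 0), a), cons(pair(0, 0), pair(0, pair(e, a))), cons(cons(a, e), pair(0, e)))))))  →  pair(cons(a, m(a, e, e)), m(cons(pair(a, cons(m(a, e, e), 0)), a), cons(pair(0, 0), pair(0, 0)), cons(cons(a, e), pair(0, m(cons(pair(e, 0), a), cons(pair(0, 0), pair(0, pair(e, a))), cons(cons(a, e), pair(0, e)))))))   [R2 at 1.1]
2. pair(cons(a, m(a, e, e)), m(cons(pair(a, cons(m(a, e, e), 0)), a), cons(pair(0, 0), pair(0, 0)), cons(cons(a, e), pair(0, m(cons(pair(e, 0), a), cons(pair(0, 0), pair(0, pair(e, a))), cons(cons(a, e), pair(0, e)))))))  →  pair(cons(a, a), m(cons(pair(a, cons(m(a, e, e), 0)), a), cons(pair(0, 0), pair(0, 0)), cons(cons(a, e), pair(0, m(cons(pair(e, 0), a), cons(pair(0, 0), pair(0, pair(e, a))), cons(cons(a, e), pair(0, e)))))))   [R2 at 1.2]
3. pair(cons(a, a), m(cons(pair(a, cons(m(a, e, e), 0)), a), cons(pair(0, 0), pair(0, 0)), cons(cons(a, e), pair(0, m(cons(pair(e, 0), a), cons(pair(0, 0), pair(0, pair(e, a))), cons(cons(a, e), pair(0, e)))))))  →  pair(cons(a, a), m(cons(pair(a, cons(a, 0)), a), cons(pair(0, 0), pair(0, 0)), cons(cons(a, e), pair(0, m(cons(pair(e, 0), a), cons(pair(0, 0), pair(0, pair(e, a))), cons(cons(a, e), pair(0, e)))))))   [R2 at 2.1.1.2.1]
4. pair(cons(a, a), m(cons(pair(a, cons(a, 0)), a), cons(pair(0, 0), pair(0, 0)), cons(cons(a, e), pair(0, m(cons(pair(e, 0), a), cons(pair(0, 0), pair(0, pair(e, a))), cons(cons(a, e), pair(0, e)))))))  →  pair(cons(a, a), m(cons(pair(a, cons(a, 0)), a), cons(pair(0, 0), pair(0, 0)), cons(cons(a, e), pair(0, e))))   [R4 at 2.3.2.2]
5. pair(cons(a, a), m(cons(pair(a, cons(a, 0)), a), cons(pair(0, 0), pair(0, 0)), cons(cons(a, e), pair(0, e))))  →  pair(cons(a, a), a)   [R4 at 2]

pair(cons(a, a), a)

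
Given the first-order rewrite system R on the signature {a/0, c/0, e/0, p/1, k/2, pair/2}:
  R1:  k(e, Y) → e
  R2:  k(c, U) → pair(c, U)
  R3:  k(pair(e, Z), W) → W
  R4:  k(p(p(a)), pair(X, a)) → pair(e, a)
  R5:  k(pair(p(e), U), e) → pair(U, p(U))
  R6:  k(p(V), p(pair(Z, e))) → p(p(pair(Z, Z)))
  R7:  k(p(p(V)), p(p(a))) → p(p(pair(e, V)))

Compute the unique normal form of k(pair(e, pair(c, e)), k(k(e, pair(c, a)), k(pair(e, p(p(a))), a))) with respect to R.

e

1. k(pair(e, pair(c, e)), k(k(e, pair(c, a)), k(pair(e, p(p(a))), a)))  →  k(k(e, pair(c, a)), k(pair(e, p(p(a))), a))   [R3 at ε]
2. k(k(e, pair(c, a)), k(pair(e, p(p(a))), a))  →  k(e, k(pair(e, p(p(a))), a))   [R1 at 1]
3. k(e, k(pair(e, p(p(a))), a))  →  e   [R1 at ε]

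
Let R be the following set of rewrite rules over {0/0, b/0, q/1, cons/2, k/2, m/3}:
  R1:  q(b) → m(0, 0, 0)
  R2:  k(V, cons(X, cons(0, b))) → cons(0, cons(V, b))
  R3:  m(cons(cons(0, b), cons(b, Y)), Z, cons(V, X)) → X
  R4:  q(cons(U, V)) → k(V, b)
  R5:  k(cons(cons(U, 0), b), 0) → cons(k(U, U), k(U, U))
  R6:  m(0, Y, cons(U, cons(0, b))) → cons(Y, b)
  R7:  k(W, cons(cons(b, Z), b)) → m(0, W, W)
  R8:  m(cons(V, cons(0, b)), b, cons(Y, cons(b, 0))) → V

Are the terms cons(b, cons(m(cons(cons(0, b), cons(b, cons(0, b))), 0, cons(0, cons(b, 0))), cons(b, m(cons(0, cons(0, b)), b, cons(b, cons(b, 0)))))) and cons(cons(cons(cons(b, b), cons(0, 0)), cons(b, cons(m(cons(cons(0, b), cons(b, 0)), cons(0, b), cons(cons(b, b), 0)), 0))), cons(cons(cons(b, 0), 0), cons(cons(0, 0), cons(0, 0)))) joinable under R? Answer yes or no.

no — NF(t₁) = cons(b, cons(cons(b, 0), cons(b, 0))), NF(t₂) = cons(cons(cons(cons(b, b), cons(0, 0)), cons(b, cons(0, 0))), cons(cons(cons(b, 0), 0), cons(cons(0, 0), cons(0, 0))))

Reduce t₁ = cons(b, cons(m(cons(cons(0, b), cons(b, cons(0, b))), 0, cons(0, cons(b, 0))), cons(b, m(cons(0, cons(0, b)), b, cons(b, cons(b, 0)))))):
1. cons(b, cons(m(cons(cons(0, b), cons(b, cons(0, b))), 0, cons(0, cons(b, 0))), cons(b, m(cons(0, cons(0, b)), b, cons(b, cons(b, 0))))))  →  cons(b, cons(cons(b, 0), cons(b, m(cons(0, cons(0, b)), b, cons(b, cons(b, 0))))))   [R3 at 2.1]
2. cons(b, cons(cons(b, 0), cons(b, m(cons(0, cons(0, b)), b, cons(b, cons(b, 0))))))  →  cons(b, cons(cons(b, 0), cons(b, 0)))   [R8 at 2.2.2]

Reduce t₂ = cons(cons(cons(cons(b, b), cons(0, 0)), cons(b, cons(m(cons(cons(0, b), cons(b, 0)), cons(0, b), cons(cons(b, b), 0)), 0))), cons(cons(cons(b, 0), 0), cons(cons(0, 0), cons(0, 0)))):
1. cons(cons(cons(cons(b, b), cons(0, 0)), cons(b, cons(m(cons(cons(0, b), cons(b, 0)), cons(0, b), cons(cons(b, b), 0)), 0))), cons(cons(cons(b, 0), 0), cons(cons(0, 0), cons(0, 0))))  →  cons(cons(cons(cons(b, b), cons(0, 0)), cons(b, cons(0, 0))), cons(cons(cons(b, 0), 0), cons(cons(0, 0), cons(0, 0))))   [R3 at 1.2.2.1]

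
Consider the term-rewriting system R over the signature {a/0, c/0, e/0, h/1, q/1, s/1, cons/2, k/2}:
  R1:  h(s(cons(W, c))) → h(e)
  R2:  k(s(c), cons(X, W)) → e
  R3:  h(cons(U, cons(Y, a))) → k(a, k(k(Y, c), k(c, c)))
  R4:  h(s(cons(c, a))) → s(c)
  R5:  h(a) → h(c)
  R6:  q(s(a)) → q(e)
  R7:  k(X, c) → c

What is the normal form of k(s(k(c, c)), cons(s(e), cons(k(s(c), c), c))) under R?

1. k(s(k(c, c)), cons(s(e), cons(k(s(c), c), c)))  →  k(s(c), cons(s(e), cons(k(s(c), c), c)))   [R7 at 1.1]
2. k(s(c), cons(s(e), cons(k(s(c), c), c)))  →  e   [R2 at ε]

e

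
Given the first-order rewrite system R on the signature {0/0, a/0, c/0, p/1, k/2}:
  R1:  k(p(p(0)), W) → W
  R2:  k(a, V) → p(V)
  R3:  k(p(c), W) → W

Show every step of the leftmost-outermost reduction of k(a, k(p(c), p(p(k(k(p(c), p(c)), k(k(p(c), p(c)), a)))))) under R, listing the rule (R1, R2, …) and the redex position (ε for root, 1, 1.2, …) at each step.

p(p(p(a)))

1. k(a, k(p(c), p(p(k(k(p(c), p(c)), k(k(p(c), p(c)), a))))))  →  p(k(p(c), p(p(k(k(p(c), p(c)), k(k(p(c), p(c)), a))))))   [R2 at ε]
2. p(k(p(c), p(p(k(k(p(c), p(c)), k(k(p(c), p(c)), a))))))  →  p(p(p(k(k(p(c), p(c)), k(k(p(c), p(c)), a)))))   [R3 at 1]
3. p(p(p(k(k(p(c), p(c)), k(k(p(c), p(c)), a)))))  →  p(p(p(k(p(c), k(k(p(c), p(c)), a)))))   [R3 at 1.1.1.1]
4. p(p(p(k(p(c), k(k(p(c), p(c)), a)))))  →  p(p(p(k(k(p(c), p(c)), a))))   [R3 at 1.1.1]
5. p(p(p(k(k(p(c), p(c)), a))))  →  p(p(p(k(p(c), a))))   [R3 at 1.1.1.1]
6. p(p(p(k(p(c), a))))  →  p(p(p(a)))   [R3 at 1.1.1]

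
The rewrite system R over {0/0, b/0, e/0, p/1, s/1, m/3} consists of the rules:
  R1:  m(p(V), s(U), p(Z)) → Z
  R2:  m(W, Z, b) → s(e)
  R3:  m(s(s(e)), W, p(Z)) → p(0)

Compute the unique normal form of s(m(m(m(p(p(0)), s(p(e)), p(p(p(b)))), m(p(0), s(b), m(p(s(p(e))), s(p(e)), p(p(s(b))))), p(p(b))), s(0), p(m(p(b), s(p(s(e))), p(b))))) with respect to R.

s(b)

1. s(m(m(m(p(p(0)), s(p(e)), p(p(p(b)))), m(p(0), s(b), m(p(s(p(e))), s(p(e)), p(p(s(b))))), p(p(b))), s(0), p(m(p(b), s(p(s(e))), p(b)))))  →  s(m(m(p(p(b)), m(p(0), s(b), m(p(s(p(e))), s(p(e)), p(p(s(b))))), p(p(b))), s(0), p(m(p(b), s(p(s(e))), p(b)))))   [R1 at 1.1.1]
2. s(m(m(p(p(b)), m(p(0), s(b), m(p(s(p(e))), s(p(e)), p(p(s(b))))), p(p(b))), s(0), p(m(p(b), s(p(s(e))), p(b)))))  →  s(m(m(p(p(b)), m(p(0), s(b), p(s(b))), p(p(b))), s(0), p(m(p(b), s(p(s(e))), p(b)))))   [R1 at 1.1.2.3]
3. s(m(m(p(p(b)), m(p(0), s(b), p(s(b))), p(p(b))), s(0), p(m(p(b), s(p(s(e))), p(b)))))  →  s(m(m(p(p(b)), s(b), p(p(b))), s(0), p(m(p(b), s(p(s(e))), p(b)))))   [R1 at 1.1.2]
4. s(m(m(p(p(b)), s(b), p(p(b))), s(0), p(m(p(b), s(p(s(e))), p(b)))))  →  s(m(p(b), s(0), p(m(p(b), s(p(s(e))), p(b)))))   [R1 at 1.1]
5. s(m(p(b), s(0), p(m(p(b), s(p(s(e))), p(b)))))  →  s(m(p(b), s(p(s(e))), p(b)))   [R1 at 1]
6. s(m(p(b), s(p(s(e))), p(b)))  →  s(b)   [R1 at 1]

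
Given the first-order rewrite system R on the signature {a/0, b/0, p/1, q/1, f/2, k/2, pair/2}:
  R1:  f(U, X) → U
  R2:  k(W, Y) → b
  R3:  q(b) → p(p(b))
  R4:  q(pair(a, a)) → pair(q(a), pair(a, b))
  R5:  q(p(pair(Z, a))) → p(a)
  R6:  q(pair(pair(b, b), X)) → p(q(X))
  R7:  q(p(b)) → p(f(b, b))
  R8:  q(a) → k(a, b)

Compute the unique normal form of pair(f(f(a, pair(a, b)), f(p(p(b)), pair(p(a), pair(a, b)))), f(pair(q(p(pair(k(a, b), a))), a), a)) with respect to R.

1. pair(f(f(a, pair(a, b)), f(p(p(b)), pair(p(a), pair(a, b)))), f(pair(q(p(pair(k(a, b), a))), a), a))  →  pair(f(a, pair(a, b)), f(pair(q(p(pair(k(a, b), a))), a), a))   [R1 at 1]
2. pair(f(a, pair(a, b)), f(pair(q(p(pair(k(a, b), a))), a), a))  →  pair(a, f(pair(q(p(pair(k(a, b), a))), a), a))   [R1 at 1]
3. pair(a, f(pair(q(p(pair(k(a, b), a))), a), a))  →  pair(a, pair(q(p(pair(k(a, b), a))), a))   [R1 at 2]
4. pair(a, pair(q(p(pair(k(a, b), a))), a))  →  pair(a, pair(p(a), a))   [R5 at 2.1]

pair(a, pair(p(a), a))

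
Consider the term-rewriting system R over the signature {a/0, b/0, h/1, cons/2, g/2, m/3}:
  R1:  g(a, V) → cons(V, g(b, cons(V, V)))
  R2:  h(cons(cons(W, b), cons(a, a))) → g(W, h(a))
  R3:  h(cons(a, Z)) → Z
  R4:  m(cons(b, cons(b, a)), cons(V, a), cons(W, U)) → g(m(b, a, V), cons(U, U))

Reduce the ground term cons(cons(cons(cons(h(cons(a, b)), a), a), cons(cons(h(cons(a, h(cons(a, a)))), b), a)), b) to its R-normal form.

1. cons(cons(cons(cons(h(cons(a, b)), a), a), cons(cons(h(cons(a, h(cons(a, a)))), b), a)), b)  →  cons(cons(cons(cons(b, a), a), cons(cons(h(cons(a, h(cons(a, a)))), b), a)), b)   [R3 at 1.1.1.1]
2. cons(cons(cons(cons(b, a), a), cons(cons(h(cons(a, h(cons(a, a)))), b), a)), b)  →  cons(cons(cons(cons(b, a), a), cons(cons(h(cons(a, a)), b), a)), b)   [R3 at 1.2.1.1]
3. cons(cons(cons(cons(b, a), a), cons(cons(h(cons(a, a)), b), a)), b)  →  cons(cons(cons(cons(b, a), a), cons(cons(a, b), a)), b)   [R3 at 1.2.1.1]

cons(cons(cons(cons(b, a), a), cons(cons(a, b), a)), b)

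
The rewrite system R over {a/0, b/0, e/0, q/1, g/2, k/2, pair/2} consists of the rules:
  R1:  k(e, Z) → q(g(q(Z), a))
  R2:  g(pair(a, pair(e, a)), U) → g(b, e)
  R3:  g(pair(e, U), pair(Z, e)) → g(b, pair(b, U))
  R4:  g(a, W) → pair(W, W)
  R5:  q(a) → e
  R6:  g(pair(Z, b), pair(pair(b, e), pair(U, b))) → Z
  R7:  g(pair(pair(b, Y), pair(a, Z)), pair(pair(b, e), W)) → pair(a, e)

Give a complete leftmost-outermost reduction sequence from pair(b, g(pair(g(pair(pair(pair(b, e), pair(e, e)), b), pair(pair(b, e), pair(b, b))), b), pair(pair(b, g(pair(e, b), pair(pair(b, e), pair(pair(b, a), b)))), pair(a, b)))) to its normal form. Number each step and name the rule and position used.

pair(b, pair(pair(b, e), pair(e, e)))

1. pair(b, g(pair(g(pair(pair(pair(b, e), pair(e, e)), b), pair(pair(b, e), pair(b, b))), b), pair(pair(b, g(pair(e, b), pair(pair(b, e), pair(pair(b, a), b)))), pair(a, b))))  →  pair(b, g(pair(pair(pair(b, e), pair(e, e)), b), pair(pair(b, g(pair(e, b), pair(pair(b, e), pair(pair(b, a), b)))), pair(a, b))))   [R6 at 2.1.1]
2. pair(b, g(pair(pair(pair(b, e), pair(e, e)), b), pair(pair(b, g(pair(e, b), pair(pair(b, e), pair(pair(b, a), b)))), pair(a, b))))  →  pair(b, g(pair(pair(pair(b, e), pair(e, e)), b), pair(pair(b, e), pair(a, b))))   [R6 at 2.2.1.2]
3. pair(b, g(pair(pair(pair(b, e), pair(e, e)), b), pair(pair(b, e), pair(a, b))))  →  pair(b, pair(pair(b, e), pair(e, e)))   [R6 at 2]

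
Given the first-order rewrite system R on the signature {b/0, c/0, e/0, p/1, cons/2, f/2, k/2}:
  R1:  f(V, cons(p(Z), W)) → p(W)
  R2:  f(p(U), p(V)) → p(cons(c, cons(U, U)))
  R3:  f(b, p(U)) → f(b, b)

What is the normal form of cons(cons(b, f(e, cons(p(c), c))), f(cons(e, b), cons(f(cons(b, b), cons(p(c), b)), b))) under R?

cons(cons(b, p(c)), p(b))

1. cons(cons(b, f(e, cons(p(c), c))), f(cons(e, b), cons(f(cons(b, b), cons(p(c), b)), b)))  →  cons(cons(b, p(c)), f(cons(e, b), cons(f(cons(b, b), cons(p(c), b)), b)))   [R1 at 1.2]
2. cons(cons(b, p(c)), f(cons(e, b), cons(f(cons(b, b), cons(p(c), b)), b)))  →  cons(cons(b, p(c)), f(cons(e, b), cons(p(b), b)))   [R1 at 2.2.1]
3. cons(cons(b, p(c)), f(cons(e, b), cons(p(b), b)))  →  cons(cons(b, p(c)), p(b))   [R1 at 2]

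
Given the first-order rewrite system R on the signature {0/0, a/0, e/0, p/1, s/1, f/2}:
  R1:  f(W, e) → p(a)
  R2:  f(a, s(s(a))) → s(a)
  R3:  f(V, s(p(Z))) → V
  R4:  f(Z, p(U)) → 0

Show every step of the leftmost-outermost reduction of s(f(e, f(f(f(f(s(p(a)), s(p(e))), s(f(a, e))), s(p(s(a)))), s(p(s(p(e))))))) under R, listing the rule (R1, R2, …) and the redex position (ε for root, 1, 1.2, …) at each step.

1. s(f(e, f(f(f(f(s(p(a)), s(p(e))), s(f(a, e))), s(p(s(a)))), s(p(s(p(e)))))))  →  s(f(e, f(f(f(s(p(a)), s(p(e))), s(f(a, e))), s(p(s(a))))))   [R3 at 1.2]
2. s(f(e, f(f(f(s(p(a)), s(p(e))), s(f(a, e))), s(p(s(a))))))  →  s(f(e, f(f(s(p(a)), s(p(e))), s(f(a, e)))))   [R3 at 1.2]
3. s(f(e, f(f(s(p(a)), s(p(e))), s(f(a, e)))))  →  s(f(e, f(s(p(a)), s(f(a, e)))))   [R3 at 1.2.1]
4. s(f(e, f(s(p(a)), s(f(a, e)))))  →  s(f(e, f(s(p(a)), s(p(a)))))   [R1 at 1.2.2.1]
5. s(f(e, f(s(p(a)), s(p(a)))))  →  s(f(e, s(p(a))))   [R3 at 1.2]
6. s(f(e, s(p(a))))  →  s(e)   [R3 at 1]

s(e)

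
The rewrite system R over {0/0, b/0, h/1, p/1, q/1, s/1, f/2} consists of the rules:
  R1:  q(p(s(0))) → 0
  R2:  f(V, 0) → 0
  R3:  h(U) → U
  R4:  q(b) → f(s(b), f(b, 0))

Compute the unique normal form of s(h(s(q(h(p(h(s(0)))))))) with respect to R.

s(s(0))

1. s(h(s(q(h(p(h(s(0))))))))  →  s(s(q(h(p(h(s(0)))))))   [R3 at 1]
2. s(s(q(h(p(h(s(0)))))))  →  s(s(q(p(h(s(0))))))   [R3 at 1.1.1]
3. s(s(q(p(h(s(0))))))  →  s(s(q(p(s(0)))))   [R3 at 1.1.1.1]
4. s(s(q(p(s(0)))))  →  s(s(0))   [R1 at 1.1]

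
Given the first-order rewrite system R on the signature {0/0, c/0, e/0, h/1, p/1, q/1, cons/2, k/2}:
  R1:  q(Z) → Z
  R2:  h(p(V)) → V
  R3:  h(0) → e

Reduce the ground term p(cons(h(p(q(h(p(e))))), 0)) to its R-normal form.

1. p(cons(h(p(q(h(p(e))))), 0))  →  p(cons(q(h(p(e))), 0))   [R2 at 1.1]
2. p(cons(q(h(p(e))), 0))  →  p(cons(h(p(e)), 0))   [R1 at 1.1]
3. p(cons(h(p(e)), 0))  →  p(cons(e, 0))   [R2 at 1.1]

p(cons(e, 0))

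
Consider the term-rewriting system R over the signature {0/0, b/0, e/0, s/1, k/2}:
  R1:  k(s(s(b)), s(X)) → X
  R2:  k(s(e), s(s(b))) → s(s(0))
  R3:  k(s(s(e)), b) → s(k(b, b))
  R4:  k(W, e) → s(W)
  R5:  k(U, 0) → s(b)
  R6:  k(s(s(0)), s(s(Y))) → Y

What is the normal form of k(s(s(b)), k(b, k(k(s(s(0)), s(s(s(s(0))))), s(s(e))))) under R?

b

1. k(s(s(b)), k(b, k(k(s(s(0)), s(s(s(s(0))))), s(s(e)))))  →  k(s(s(b)), k(b, k(s(s(0)), s(s(e)))))   [R6 at 2.2.1]
2. k(s(s(b)), k(b, k(s(s(0)), s(s(e)))))  →  k(s(s(b)), k(b, e))   [R6 at 2.2]
3. k(s(s(b)), k(b, e))  →  k(s(s(b)), s(b))   [R4 at 2]
4. k(s(s(b)), s(b))  →  b   [R1 at ε]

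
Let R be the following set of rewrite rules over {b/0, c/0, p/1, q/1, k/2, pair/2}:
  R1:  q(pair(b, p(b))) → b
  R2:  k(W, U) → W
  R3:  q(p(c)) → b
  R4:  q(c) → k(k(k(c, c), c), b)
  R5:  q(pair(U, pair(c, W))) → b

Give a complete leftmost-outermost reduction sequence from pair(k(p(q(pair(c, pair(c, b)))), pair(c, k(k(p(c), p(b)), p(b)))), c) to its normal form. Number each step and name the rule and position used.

pair(p(b), c)

1. pair(k(p(q(pair(c, pair(c, b)))), pair(c, k(k(p(c), p(b)), p(b)))), c)  →  pair(p(q(pair(c, pair(c, b)))), c)   [R2 at 1]
2. pair(p(q(pair(c, pair(c, b)))), c)  →  pair(p(b), c)   [R5 at 1.1]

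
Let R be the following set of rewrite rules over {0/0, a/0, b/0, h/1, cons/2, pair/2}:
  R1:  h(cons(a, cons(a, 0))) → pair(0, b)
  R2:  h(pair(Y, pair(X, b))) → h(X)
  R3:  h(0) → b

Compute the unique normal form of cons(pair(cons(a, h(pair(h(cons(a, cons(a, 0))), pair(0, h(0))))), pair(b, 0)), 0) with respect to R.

cons(pair(cons(a, b), pair(b, 0)), 0)

1. cons(pair(cons(a, h(pair(h(cons(a, cons(a, 0))), pair(0, h(0))))), pair(b, 0)), 0)  →  cons(pair(cons(a, h(pair(pair(0, b), pair(0, h(0))))), pair(b, 0)), 0)   [R1 at 1.1.2.1.1]
2. cons(pair(cons(a, h(pair(pair(0, b), pair(0, h(0))))), pair(b, 0)), 0)  →  cons(pair(cons(a, h(pair(pair(0, b), pair(0, b)))), pair(b, 0)), 0)   [R3 at 1.1.2.1.2.2]
3. cons(pair(cons(a, h(pair(pair(0, b), pair(0, b)))), pair(b, 0)), 0)  →  cons(pair(cons(a, h(0)), pair(b, 0)), 0)   [R2 at 1.1.2]
4. cons(pair(cons(a, h(0)), pair(b, 0)), 0)  →  cons(pair(cons(a, b), pair(b, 0)), 0)   [R3 at 1.1.2]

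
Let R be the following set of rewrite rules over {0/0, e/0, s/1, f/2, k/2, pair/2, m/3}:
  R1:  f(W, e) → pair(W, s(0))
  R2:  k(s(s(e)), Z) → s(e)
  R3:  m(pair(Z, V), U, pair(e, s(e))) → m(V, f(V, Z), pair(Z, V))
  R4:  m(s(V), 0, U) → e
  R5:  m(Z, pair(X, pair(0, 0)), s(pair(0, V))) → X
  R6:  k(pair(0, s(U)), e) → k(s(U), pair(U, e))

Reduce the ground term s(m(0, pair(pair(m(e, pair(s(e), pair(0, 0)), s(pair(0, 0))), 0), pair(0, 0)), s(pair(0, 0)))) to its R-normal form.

1. s(m(0, pair(pair(m(e, pair(s(e), pair(0, 0)), s(pair(0, 0))), 0), pair(0, 0)), s(pair(0, 0))))  →  s(pair(m(e, pair(s(e), pair(0, 0)), s(pair(0, 0))), 0))   [R5 at 1]
2. s(pair(m(e, pair(s(e), pair(0, 0)), s(pair(0, 0))), 0))  →  s(pair(s(e), 0))   [R5 at 1.1]

s(pair(s(e), 0))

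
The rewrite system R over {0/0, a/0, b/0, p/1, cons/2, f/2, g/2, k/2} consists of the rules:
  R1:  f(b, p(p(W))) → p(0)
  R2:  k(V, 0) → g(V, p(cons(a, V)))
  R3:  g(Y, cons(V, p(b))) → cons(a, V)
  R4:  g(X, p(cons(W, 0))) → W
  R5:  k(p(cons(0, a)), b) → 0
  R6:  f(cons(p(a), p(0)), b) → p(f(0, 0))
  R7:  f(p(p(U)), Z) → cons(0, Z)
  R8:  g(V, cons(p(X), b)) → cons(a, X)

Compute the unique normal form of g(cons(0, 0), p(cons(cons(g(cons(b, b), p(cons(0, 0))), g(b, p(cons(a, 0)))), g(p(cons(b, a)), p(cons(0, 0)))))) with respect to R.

cons(0, a)

1. g(cons(0, 0), p(cons(cons(g(cons(b, b), p(cons(0, 0))), g(b, p(cons(a, 0)))), g(p(cons(b, a)), p(cons(0, 0))))))  →  g(cons(0, 0), p(cons(cons(0, g(b, p(cons(a, 0)))), g(p(cons(b, a)), p(cons(0, 0))))))   [R4 at 2.1.1.1]
2. g(cons(0, 0), p(cons(cons(0, g(b, p(cons(a, 0)))), g(p(cons(b, a)), p(cons(0, 0))))))  →  g(cons(0, 0), p(cons(cons(0, a), g(p(cons(b, a)), p(cons(0, 0))))))   [R4 at 2.1.1.2]
3. g(cons(0, 0), p(cons(cons(0, a), g(p(cons(b, a)), p(cons(0, 0))))))  →  g(cons(0, 0), p(cons(cons(0, a), 0)))   [R4 at 2.1.2]
4. g(cons(0, 0), p(cons(cons(0, a), 0)))  →  cons(0, a)   [R4 at ε]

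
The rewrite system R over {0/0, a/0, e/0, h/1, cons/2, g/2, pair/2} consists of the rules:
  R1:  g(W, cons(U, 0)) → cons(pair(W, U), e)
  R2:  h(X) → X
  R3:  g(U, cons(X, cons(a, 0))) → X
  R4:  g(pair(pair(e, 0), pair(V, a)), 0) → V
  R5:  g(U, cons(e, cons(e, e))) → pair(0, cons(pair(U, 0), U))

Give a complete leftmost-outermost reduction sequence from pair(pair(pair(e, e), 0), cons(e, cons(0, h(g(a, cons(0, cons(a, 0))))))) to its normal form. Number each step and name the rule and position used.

pair(pair(pair(e, e), 0), cons(e, cons(0, 0)))

1. pair(pair(pair(e, e), 0), cons(e, cons(0, h(g(a, cons(0, cons(a, 0)))))))  →  pair(pair(pair(e, e), 0), cons(e, cons(0, g(a, cons(0, cons(a, 0))))))   [R2 at 2.2.2]
2. pair(pair(pair(e, e), 0), cons(e, cons(0, g(a, cons(0, cons(a, 0))))))  →  pair(pair(pair(e, e), 0), cons(e, cons(0, 0)))   [R3 at 2.2.2]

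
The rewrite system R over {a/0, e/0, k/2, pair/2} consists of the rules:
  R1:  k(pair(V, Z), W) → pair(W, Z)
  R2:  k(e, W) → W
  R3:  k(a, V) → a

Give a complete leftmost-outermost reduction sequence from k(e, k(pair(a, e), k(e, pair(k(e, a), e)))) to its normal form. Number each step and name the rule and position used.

1. k(e, k(pair(a, e), k(e, pair(k(e, a), e))))  →  k(pair(a, e), k(e, pair(k(e, a), e)))   [R2 at ε]
2. k(pair(a, e), k(e, pair(k(e, a), e)))  →  pair(k(e, pair(k(e, a), e)), e)   [R1 at ε]
3. pair(k(e, pair(k(e, a), e)), e)  →  pair(pair(k(e, a), e), e)   [R2 at 1]
4. pair(pair(k(e, a), e), e)  →  pair(pair(a, e), e)   [R2 at 1.1]

pair(pair(a, e), e)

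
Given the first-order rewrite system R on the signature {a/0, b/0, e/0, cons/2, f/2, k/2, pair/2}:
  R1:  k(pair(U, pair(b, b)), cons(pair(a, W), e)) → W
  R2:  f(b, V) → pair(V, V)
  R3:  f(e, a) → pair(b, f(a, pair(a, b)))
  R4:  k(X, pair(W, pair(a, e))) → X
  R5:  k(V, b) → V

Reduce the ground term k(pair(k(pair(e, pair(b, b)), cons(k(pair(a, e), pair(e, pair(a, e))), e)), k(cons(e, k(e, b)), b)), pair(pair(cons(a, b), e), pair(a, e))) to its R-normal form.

pair(e, cons(e, e))

1. k(pair(k(pair(e, pair(b, b)), cons(k(pair(a, e), pair(e, pair(a, e))), e)), k(cons(e, k(e, b)), b)), pair(pair(cons(a, b), e), pair(a, e)))  →  pair(k(pair(e, pair(b, b)), cons(k(pair(a, e), pair(e, pair(a, e))), e)), k(cons(e, k(e, b)), b))   [R4 at ε]
2. pair(k(pair(e, pair(b, b)), cons(k(pair(a, e), pair(e, pair(a, e))), e)), k(cons(e, k(e, b)), b))  →  pair(k(pair(e, pair(b, b)), cons(pair(a, e), e)), k(cons(e, k(e, b)), b))   [R4 at 1.2.1]
3. pair(k(pair(e, pair(b, b)), cons(pair(a, e), e)), k(cons(e, k(e, b)), b))  →  pair(e, k(cons(e, k(e, b)), b))   [R1 at 1]
4. pair(e, k(cons(e, k(e, b)), b))  →  pair(e, cons(e, k(e, b)))   [R5 at 2]
5. pair(e, cons(e, k(e, b)))  →  pair(e, cons(e, e))   [R5 at 2.2]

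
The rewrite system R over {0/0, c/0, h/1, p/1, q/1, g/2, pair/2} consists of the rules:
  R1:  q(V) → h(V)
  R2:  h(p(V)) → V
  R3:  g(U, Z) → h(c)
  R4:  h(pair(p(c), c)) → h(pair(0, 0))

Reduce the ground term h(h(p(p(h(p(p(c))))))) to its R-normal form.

p(c)

1. h(h(p(p(h(p(p(c)))))))  →  h(p(h(p(p(c)))))   [R2 at 1]
2. h(p(h(p(p(c)))))  →  h(p(p(c)))   [R2 at ε]
3. h(p(p(c)))  →  p(c)   [R2 at ε]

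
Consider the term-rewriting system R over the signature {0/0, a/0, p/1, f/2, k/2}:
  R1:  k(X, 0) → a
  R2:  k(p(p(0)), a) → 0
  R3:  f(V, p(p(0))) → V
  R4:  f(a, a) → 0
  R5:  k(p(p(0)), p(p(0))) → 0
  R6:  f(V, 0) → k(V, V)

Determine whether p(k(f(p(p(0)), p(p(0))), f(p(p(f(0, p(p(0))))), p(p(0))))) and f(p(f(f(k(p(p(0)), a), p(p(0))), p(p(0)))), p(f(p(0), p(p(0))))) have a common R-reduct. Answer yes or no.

Reduce t₁ = p(k(f(p(p(0)), p(p(0))), f(p(p(f(0, p(p(0))))), p(p(0))))):
1. p(k(f(p(p(0)), p(p(0))), f(p(p(f(0, p(p(0))))), p(p(0)))))  →  p(k(p(p(0)), f(p(p(f(0, p(p(0))))), p(p(0)))))   [R3 at 1.1]
2. p(k(p(p(0)), f(p(p(f(0, p(p(0))))), p(p(0)))))  →  p(k(p(p(0)), p(p(f(0, p(p(0)))))))   [R3 at 1.2]
3. p(k(p(p(0)), p(p(f(0, p(p(0)))))))  →  p(k(p(p(0)), p(p(0))))   [R3 at 1.2.1.1]
4. p(k(p(p(0)), p(p(0))))  →  p(0)   [R5 at 1]

Reduce t₂ = f(p(f(f(k(p(p(0)), a), p(p(0))), p(p(0)))), p(f(p(0), p(p(0))))):
1. f(p(f(f(k(p(p(0)), a), p(p(0))), p(p(0)))), p(f(p(0), p(p(0)))))  →  f(p(f(k(p(p(0)), a), p(p(0)))), p(f(p(0), p(p(0)))))   [R3 at 1.1]
2. f(p(f(k(p(p(0)), a), p(p(0)))), p(f(p(0), p(p(0)))))  →  f(p(k(p(p(0)), a)), p(f(p(0), p(p(0)))))   [R3 at 1.1]
3. f(p(k(p(p(0)), a)), p(f(p(0), p(p(0)))))  →  f(p(0), p(f(p(0), p(p(0)))))   [R2 at 1.1]
4. f(p(0), p(f(p(0), p(p(0)))))  →  f(p(0), p(p(0)))   [R3 at 2.1]
5. f(p(0), p(p(0)))  →  p(0)   [R3 at ε]

yes — NF(t₁) = p(0), NF(t₂) = p(0)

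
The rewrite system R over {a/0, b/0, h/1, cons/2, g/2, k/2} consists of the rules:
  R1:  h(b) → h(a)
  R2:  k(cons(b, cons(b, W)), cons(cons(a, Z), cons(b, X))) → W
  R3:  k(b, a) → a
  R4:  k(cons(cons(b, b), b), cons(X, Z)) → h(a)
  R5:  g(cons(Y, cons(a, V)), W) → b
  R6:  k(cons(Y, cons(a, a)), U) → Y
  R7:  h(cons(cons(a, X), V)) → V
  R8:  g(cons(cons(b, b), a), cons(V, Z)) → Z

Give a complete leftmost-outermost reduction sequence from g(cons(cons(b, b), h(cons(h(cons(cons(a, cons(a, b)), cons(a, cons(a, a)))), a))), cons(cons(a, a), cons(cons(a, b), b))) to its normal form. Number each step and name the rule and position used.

cons(cons(a, b), b)

1. g(cons(cons(b, b), h(cons(h(cons(cons(a, cons(a, b)), cons(a, cons(a, a)))), a))), cons(cons(a, a), cons(cons(a, b), b)))  →  g(cons(cons(b, b), h(cons(cons(a, cons(a, a)), a))), cons(cons(a, a), cons(cons(a, b), b)))   [R7 at 1.2.1.1]
2. g(cons(cons(b, b), h(cons(cons(a, cons(a, a)), a))), cons(cons(a, a), cons(cons(a, b), b)))  →  g(cons(cons(b, b), a), cons(cons(a, a), cons(cons(a, b), b)))   [R7 at 1.2]
3. g(cons(cons(b, b), a), cons(cons(a, a), cons(cons(a, b), b)))  →  cons(cons(a, b), b)   [R8 at ε]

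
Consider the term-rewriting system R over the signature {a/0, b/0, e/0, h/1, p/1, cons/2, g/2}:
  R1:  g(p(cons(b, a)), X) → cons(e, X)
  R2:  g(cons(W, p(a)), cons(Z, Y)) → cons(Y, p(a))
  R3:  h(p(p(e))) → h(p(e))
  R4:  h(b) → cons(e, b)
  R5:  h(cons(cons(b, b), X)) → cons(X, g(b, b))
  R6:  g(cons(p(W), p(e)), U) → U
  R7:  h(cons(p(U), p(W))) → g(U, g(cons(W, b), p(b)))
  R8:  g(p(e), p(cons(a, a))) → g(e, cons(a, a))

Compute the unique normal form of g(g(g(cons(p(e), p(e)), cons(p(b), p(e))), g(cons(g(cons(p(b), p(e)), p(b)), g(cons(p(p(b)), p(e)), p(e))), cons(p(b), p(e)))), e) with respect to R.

1. g(g(g(cons(p(e), p(e)), cons(p(b), p(e))), g(cons(g(cons(p(b), p(e)), p(b)), g(cons(p(p(b)), p(e)), p(e))), cons(p(b), p(e)))), e)  →  g(g(cons(p(b), p(e)), g(cons(g(cons(p(b), p(e)), p(b)), g(cons(p(p(b)), p(e)), p(e))), cons(p(b), p(e)))), e)   [R6 at 1.1]
2. g(g(cons(p(b), p(e)), g(cons(g(cons(p(b), p(e)), p(b)), g(cons(p(p(b)), p(e)), p(e))), cons(p(b), p(e)))), e)  →  g(g(cons(g(cons(p(b), p(e)), p(b)), g(cons(p(p(b)), p(e)), p(e))), cons(p(b), p(e))), e)   [R6 at 1]
3. g(g(cons(g(cons(p(b), p(e)), p(b)), g(cons(p(p(b)), p(e)), p(e))), cons(p(b), p(e))), e)  →  g(g(cons(p(b), g(cons(p(p(b)), p(e)), p(e))), cons(p(b), p(e))), e)   [R6 at 1.1.1]
4. g(g(cons(p(b), g(cons(p(p(b)), p(e)), p(e))), cons(p(b), p(e))), e)  →  g(g(cons(p(b), p(e)), cons(p(b), p(e))), e)   [R6 at 1.1.2]
5. g(g(cons(p(b), p(e)), cons(p(b), p(e))), e)  →  g(cons(p(b), p(e)), e)   [R6 at 1]
6. g(cons(p(b), p(e)), e)  →  e   [R6 at ε]

e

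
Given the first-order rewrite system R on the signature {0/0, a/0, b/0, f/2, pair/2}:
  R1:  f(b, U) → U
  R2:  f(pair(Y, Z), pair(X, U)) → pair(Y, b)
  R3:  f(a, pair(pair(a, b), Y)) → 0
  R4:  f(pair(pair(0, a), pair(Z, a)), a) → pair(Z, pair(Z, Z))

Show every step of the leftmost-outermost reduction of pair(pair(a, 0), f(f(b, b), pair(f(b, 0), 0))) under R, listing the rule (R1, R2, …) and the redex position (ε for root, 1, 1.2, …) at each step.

pair(pair(a, 0), pair(0, 0))

1. pair(pair(a, 0), f(f(b, b), pair(f(b, 0), 0)))  →  pair(pair(a, 0), f(b, pair(f(b, 0), 0)))   [R1 at 2.1]
2. pair(pair(a, 0), f(b, pair(f(b, 0), 0)))  →  pair(pair(a, 0), pair(f(b, 0), 0))   [R1 at 2]
3. pair(pair(a, 0), pair(f(b, 0), 0))  →  pair(pair(a, 0), pair(0, 0))   [R1 at 2.1]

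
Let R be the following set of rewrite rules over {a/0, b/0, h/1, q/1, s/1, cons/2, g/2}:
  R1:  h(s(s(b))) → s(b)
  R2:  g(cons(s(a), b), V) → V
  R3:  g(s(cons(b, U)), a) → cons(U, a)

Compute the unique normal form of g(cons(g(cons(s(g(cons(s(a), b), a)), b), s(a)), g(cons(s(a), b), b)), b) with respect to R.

1. g(cons(g(cons(s(g(cons(s(a), b), a)), b), s(a)), g(cons(s(a), b), b)), b)  →  g(cons(g(cons(s(a), b), s(a)), g(cons(s(a), b), b)), b)   [R2 at 1.1.1.1.1]
2. g(cons(g(cons(s(a), b), s(a)), g(cons(s(a), b), b)), b)  →  g(cons(s(a), g(cons(s(a), b), b)), b)   [R2 at 1.1]
3. g(cons(s(a), g(cons(s(a), b), b)), b)  →  g(cons(s(a), b), b)   [R2 at 1.2]
4. g(cons(s(a), b), b)  →  b   [R2 at ε]

b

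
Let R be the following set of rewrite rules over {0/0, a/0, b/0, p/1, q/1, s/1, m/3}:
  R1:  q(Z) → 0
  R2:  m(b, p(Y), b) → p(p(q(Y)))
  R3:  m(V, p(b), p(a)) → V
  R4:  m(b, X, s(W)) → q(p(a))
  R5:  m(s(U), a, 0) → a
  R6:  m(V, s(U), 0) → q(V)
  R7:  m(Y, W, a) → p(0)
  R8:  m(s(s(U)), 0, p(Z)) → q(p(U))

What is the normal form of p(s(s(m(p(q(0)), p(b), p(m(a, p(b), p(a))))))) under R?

1. p(s(s(m(p(q(0)), p(b), p(m(a, p(b), p(a)))))))  →  p(s(s(m(p(0), p(b), p(m(a, p(b), p(a)))))))   [R1 at 1.1.1.1.1]
2. p(s(s(m(p(0), p(b), p(m(a, p(b), p(a)))))))  →  p(s(s(m(p(0), p(b), p(a)))))   [R3 at 1.1.1.3.1]
3. p(s(s(m(p(0), p(b), p(a)))))  →  p(s(s(p(0))))   [R3 at 1.1.1]

p(s(s(p(0))))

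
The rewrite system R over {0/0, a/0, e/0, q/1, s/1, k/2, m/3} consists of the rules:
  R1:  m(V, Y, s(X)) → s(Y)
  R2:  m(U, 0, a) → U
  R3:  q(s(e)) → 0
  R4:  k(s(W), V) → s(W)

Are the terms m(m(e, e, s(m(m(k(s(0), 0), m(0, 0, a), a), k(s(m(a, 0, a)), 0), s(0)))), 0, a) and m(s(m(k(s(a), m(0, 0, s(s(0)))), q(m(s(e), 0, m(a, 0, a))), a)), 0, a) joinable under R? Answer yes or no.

no — NF(t₁) = s(e), NF(t₂) = s(s(a))

Reduce t₁ = m(m(e, e, s(m(m(k(s(0), 0), m(0, 0, a), a), k(s(m(a, 0, a)), 0), s(0)))), 0, a):
1. m(m(e, e, s(m(m(k(s(0), 0), m(0, 0, a), a), k(s(m(a, 0, a)), 0), s(0)))), 0, a)  →  m(e, e, s(m(m(k(s(0), 0), m(0, 0, a), a), k(s(m(a, 0, a)), 0), s(0))))   [R2 at ε]
2. m(e, e, s(m(m(k(s(0), 0), m(0, 0, a), a), k(s(m(a, 0, a)), 0), s(0))))  →  s(e)   [R1 at ε]

Reduce t₂ = m(s(m(k(s(a), m(0, 0, s(s(0)))), q(m(s(e), 0, m(a, 0, a))), a)), 0, a):
1. m(s(m(k(s(a), m(0, 0, s(s(0)))), q(m(s(e), 0, m(a, 0, a))), a)), 0, a)  →  s(m(k(s(a), m(0, 0, s(s(0)))), q(m(s(e), 0, m(a, 0, a))), a))   [R2 at ε]
2. s(m(k(s(a), m(0, 0, s(s(0)))), q(m(s(e), 0, m(a, 0, a))), a))  →  s(m(s(a), q(m(s(e), 0, m(a, 0, a))), a))   [R4 at 1.1]
3. s(m(s(a), q(m(s(e), 0, m(a, 0, a))), a))  →  s(m(s(a), q(m(s(e), 0, a)), a))   [R2 at 1.2.1.3]
4. s(m(s(a), q(m(s(e), 0, a)), a))  →  s(m(s(a), q(s(e)), a))   [R2 at 1.2.1]
5. s(m(s(a), q(s(e)), a))  →  s(m(s(a), 0, a))   [R3 at 1.2]
6. s(m(s(a), 0, a))  →  s(s(a))   [R2 at 1]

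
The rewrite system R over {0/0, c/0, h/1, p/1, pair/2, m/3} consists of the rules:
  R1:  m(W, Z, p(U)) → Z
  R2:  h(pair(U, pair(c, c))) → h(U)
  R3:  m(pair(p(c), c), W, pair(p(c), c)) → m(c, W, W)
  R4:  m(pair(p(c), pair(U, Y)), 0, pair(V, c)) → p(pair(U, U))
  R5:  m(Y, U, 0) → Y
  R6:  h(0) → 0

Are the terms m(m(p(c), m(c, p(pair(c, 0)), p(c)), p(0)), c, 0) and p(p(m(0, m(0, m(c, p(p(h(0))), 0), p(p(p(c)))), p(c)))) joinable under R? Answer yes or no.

Reduce t₁ = m(m(p(c), m(c, p(pair(c, 0)), p(c)), p(0)), c, 0):
1. m(m(p(c), m(c, p(pair(c, 0)), p(c)), p(0)), c, 0)  →  m(p(c), m(c, p(pair(c, 0)), p(c)), p(0))   [R5 at ε]
2. m(p(c), m(c, p(pair(c, 0)), p(c)), p(0))  →  m(c, p(pair(c, 0)), p(c))   [R1 at ε]
3. m(c, p(pair(c, 0)), p(c))  →  p(pair(c, 0))   [R1 at ε]

Reduce t₂ = p(p(m(0, m(0, m(c, p(p(h(0))), 0), p(p(p(c)))), p(c)))):
1. p(p(m(0, m(0, m(c, p(p(h(0))), 0), p(p(p(c)))), p(c))))  →  p(p(m(0, m(c, p(p(h(0))), 0), p(p(p(c))))))   [R1 at 1.1]
2. p(p(m(0, m(c, p(p(h(0))), 0), p(p(p(c))))))  →  p(p(m(c, p(p(h(0))), 0)))   [R1 at 1.1]
3. p(p(m(c, p(p(h(0))), 0)))  →  p(p(c))   [R5 at 1.1]

no — NF(t₁) = p(pair(c, 0)), NF(t₂) = p(p(c))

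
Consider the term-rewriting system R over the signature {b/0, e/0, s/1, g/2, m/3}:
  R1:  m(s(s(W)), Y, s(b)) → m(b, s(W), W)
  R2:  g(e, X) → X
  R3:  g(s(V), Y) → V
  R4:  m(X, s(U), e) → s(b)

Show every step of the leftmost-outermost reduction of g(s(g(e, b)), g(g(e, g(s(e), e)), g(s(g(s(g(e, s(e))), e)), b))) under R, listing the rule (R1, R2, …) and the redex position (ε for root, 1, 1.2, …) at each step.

1. g(s(g(e, b)), g(g(e, g(s(e), e)), g(s(g(s(g(e, s(e))), e)), b)))  →  g(e, b)   [R3 at ε]
2. g(e, b)  →  b   [R2 at ε]

b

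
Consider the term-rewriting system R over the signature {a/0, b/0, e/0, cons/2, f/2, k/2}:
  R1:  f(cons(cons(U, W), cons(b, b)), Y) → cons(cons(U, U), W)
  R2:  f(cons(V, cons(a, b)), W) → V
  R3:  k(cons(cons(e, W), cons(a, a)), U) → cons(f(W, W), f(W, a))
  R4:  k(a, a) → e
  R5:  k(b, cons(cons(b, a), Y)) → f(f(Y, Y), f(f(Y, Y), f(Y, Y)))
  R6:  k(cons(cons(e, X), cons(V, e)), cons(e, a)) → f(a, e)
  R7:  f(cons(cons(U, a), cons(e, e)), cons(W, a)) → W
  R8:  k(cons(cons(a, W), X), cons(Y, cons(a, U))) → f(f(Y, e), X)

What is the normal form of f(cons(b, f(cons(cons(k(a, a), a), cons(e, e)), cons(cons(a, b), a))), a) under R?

b

1. f(cons(b, f(cons(cons(k(a, a), a), cons(e, e)), cons(cons(a, b), a))), a)  →  f(cons(b, cons(a, b)), a)   [R7 at 1.2]
2. f(cons(b, cons(a, b)), a)  →  b   [R2 at ε]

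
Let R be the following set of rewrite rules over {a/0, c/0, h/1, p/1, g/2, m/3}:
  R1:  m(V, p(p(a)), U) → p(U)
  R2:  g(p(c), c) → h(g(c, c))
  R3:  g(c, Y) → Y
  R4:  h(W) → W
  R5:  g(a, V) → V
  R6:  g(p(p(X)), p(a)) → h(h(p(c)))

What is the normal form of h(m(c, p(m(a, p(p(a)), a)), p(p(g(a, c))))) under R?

p(p(p(c)))

1. h(m(c, p(m(a, p(p(a)), a)), p(p(g(a, c)))))  →  m(c, p(m(a, p(p(a)), a)), p(p(g(a, c))))   [R4 at ε]
2. m(c, p(m(a, p(p(a)), a)), p(p(g(a, c))))  →  m(c, p(p(a)), p(p(g(a, c))))   [R1 at 2.1]
3. m(c, p(p(a)), p(p(g(a, c))))  →  p(p(p(g(a, c))))   [R1 at ε]
4. p(p(p(g(a, c))))  →  p(p(p(c)))   [R5 at 1.1.1]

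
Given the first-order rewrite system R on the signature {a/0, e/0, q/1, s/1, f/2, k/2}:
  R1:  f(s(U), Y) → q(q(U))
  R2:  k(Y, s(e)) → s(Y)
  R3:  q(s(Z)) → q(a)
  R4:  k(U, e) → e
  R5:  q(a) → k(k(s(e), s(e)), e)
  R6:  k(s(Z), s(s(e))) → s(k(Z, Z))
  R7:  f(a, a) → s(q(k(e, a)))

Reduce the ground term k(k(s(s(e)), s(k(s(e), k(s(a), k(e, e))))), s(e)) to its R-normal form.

s(s(s(s(e))))

1. k(k(s(s(e)), s(k(s(e), k(s(a), k(e, e))))), s(e))  →  s(k(s(s(e)), s(k(s(e), k(s(a), k(e, e))))))   [R2 at ε]
2. s(k(s(s(e)), s(k(s(e), k(s(a), k(e, e))))))  →  s(k(s(s(e)), s(k(s(e), k(s(a), e)))))   [R4 at 1.2.1.2.2]
3. s(k(s(s(e)), s(k(s(e), k(s(a), e)))))  →  s(k(s(s(e)), s(k(s(e), e))))   [R4 at 1.2.1.2]
4. s(k(s(s(e)), s(k(s(e), e))))  →  s(k(s(s(e)), s(e)))   [R4 at 1.2.1]
5. s(k(s(s(e)), s(e)))  →  s(s(s(s(e))))   [R2 at 1]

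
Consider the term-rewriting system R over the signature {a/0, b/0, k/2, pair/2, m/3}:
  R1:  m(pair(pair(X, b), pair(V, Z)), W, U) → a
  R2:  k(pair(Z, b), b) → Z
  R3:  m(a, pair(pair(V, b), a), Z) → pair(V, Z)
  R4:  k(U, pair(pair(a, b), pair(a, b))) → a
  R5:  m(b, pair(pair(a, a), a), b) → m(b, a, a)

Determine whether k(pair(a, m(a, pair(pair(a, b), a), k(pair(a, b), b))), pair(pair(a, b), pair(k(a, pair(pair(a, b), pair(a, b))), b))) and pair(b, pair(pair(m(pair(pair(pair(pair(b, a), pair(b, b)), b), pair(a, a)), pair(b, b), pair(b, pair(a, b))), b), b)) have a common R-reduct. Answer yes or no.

no — NF(t₁) = a, NF(t₂) = pair(b, pair(pair(a, b), b))

Reduce t₁ = k(pair(a, m(a, pair(pair(a, b), a), k(pair(a, b), b))), pair(pair(a, b), pair(k(a, pair(pair(a, b), pair(a, b))), b))):
1. k(pair(a, m(a, pair(pair(a, b), a), k(pair(a, b), b))), pair(pair(a, b), pair(k(a, pair(pair(a, b), pair(a, b))), b)))  →  k(pair(a, pair(a, k(pair(a, b), b))), pair(pair(a, b), pair(k(a, pair(pair(a, b), pair(a, b))), b)))   [R3 at 1.2]
2. k(pair(a, pair(a, k(pair(a, b), b))), pair(pair(a, b), pair(k(a, pair(pair(a, b), pair(a, b))), b)))  →  k(pair(a, pair(a, a)), pair(pair(a, b), pair(k(a, pair(pair(a, b), pair(a, b))), b)))   [R2 at 1.2.2]
3. k(pair(a, pair(a, a)), pair(pair(a, b), pair(k(a, pair(pair(a, b), pair(a, b))), b)))  →  k(pair(a, pair(a, a)), pair(pair(a, b), pair(a, b)))   [R4 at 2.2.1]
4. k(pair(a, pair(a, a)), pair(pair(a, b), pair(a, b)))  →  a   [R4 at ε]

Reduce t₂ = pair(b, pair(pair(m(pair(pair(pair(pair(b, a), pair(b, b)), b), pair(a, a)), pair(b, b), pair(b, pair(a, b))), b), b)):
1. pair(b, pair(pair(m(pair(pair(pair(pair(b, a), pair(b, b)), b), pair(a, a)), pair(b, b), pair(b, pair(a, b))), b), b))  →  pair(b, pair(pair(a, b), b))   [R1 at 2.1.1]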